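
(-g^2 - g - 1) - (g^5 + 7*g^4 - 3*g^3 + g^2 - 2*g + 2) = -g^5 - 7*g^4 + 3*g^3 - 2*g^2 + g - 3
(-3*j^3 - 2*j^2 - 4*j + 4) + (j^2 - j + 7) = -3*j^3 - j^2 - 5*j + 11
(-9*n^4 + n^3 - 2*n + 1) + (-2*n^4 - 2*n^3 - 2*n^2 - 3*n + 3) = -11*n^4 - n^3 - 2*n^2 - 5*n + 4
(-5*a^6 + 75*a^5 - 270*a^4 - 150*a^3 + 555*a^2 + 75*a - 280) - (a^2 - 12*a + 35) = -5*a^6 + 75*a^5 - 270*a^4 - 150*a^3 + 554*a^2 + 87*a - 315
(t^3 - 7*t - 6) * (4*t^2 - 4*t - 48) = 4*t^5 - 4*t^4 - 76*t^3 + 4*t^2 + 360*t + 288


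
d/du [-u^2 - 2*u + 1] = -2*u - 2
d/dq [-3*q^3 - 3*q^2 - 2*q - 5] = -9*q^2 - 6*q - 2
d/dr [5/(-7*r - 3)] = 35/(7*r + 3)^2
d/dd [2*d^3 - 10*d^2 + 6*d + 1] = 6*d^2 - 20*d + 6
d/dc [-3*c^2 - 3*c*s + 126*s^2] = -6*c - 3*s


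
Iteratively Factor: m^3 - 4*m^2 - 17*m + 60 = (m - 5)*(m^2 + m - 12) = (m - 5)*(m + 4)*(m - 3)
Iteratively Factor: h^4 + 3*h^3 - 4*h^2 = (h - 1)*(h^3 + 4*h^2) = (h - 1)*(h + 4)*(h^2) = h*(h - 1)*(h + 4)*(h)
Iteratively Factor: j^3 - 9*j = (j + 3)*(j^2 - 3*j) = j*(j + 3)*(j - 3)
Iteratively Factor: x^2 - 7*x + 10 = (x - 5)*(x - 2)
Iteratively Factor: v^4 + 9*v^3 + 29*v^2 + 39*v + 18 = (v + 2)*(v^3 + 7*v^2 + 15*v + 9) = (v + 2)*(v + 3)*(v^2 + 4*v + 3) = (v + 2)*(v + 3)^2*(v + 1)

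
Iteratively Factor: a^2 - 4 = (a - 2)*(a + 2)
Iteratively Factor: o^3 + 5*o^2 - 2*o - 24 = (o - 2)*(o^2 + 7*o + 12) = (o - 2)*(o + 4)*(o + 3)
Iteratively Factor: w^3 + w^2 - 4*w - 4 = (w + 1)*(w^2 - 4) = (w + 1)*(w + 2)*(w - 2)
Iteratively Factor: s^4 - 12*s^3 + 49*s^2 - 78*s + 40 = (s - 4)*(s^3 - 8*s^2 + 17*s - 10) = (s - 4)*(s - 2)*(s^2 - 6*s + 5) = (s - 4)*(s - 2)*(s - 1)*(s - 5)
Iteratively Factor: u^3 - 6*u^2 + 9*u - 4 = (u - 1)*(u^2 - 5*u + 4) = (u - 4)*(u - 1)*(u - 1)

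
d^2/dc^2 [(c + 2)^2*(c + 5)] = 6*c + 18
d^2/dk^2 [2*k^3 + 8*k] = 12*k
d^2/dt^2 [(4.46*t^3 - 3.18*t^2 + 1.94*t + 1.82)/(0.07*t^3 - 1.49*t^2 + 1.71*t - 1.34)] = (0.899192000000001*t^6 - 3.14613600000003*t^5 + 6.19701599999996*t^4 - 6.99498400000007*t^3 + 4.51154400000001*t^2 - 1.98894*t + 0.846715999999997)/(0.000343*t^9 - 0.021903*t^8 + 0.491358*t^7 - 4.397765*t^6 + 12.841746*t^5 - 22.957917*t^4 + 25.862403*t^3 - 19.781214*t^2 + 9.211428*t - 2.406104)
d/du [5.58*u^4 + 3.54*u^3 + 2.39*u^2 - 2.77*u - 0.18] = 22.32*u^3 + 10.62*u^2 + 4.78*u - 2.77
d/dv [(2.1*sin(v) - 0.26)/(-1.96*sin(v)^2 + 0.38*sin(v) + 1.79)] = (4.116*sin(v)^2 - 1.0192*sin(v) + 3.8578)*cos(v)/(3.8416*sin(v)^4 - 1.4896*sin(v)^3 - 6.8724*sin(v)^2 + 1.3604*sin(v) + 3.2041)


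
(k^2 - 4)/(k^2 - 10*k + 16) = (k + 2)/(k - 8)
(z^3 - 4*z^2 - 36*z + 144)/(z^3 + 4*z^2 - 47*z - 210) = (z^2 - 10*z + 24)/(z^2 - 2*z - 35)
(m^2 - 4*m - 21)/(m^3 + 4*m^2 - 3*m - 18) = (m - 7)/(m^2 + m - 6)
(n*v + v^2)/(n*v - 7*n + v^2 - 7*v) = v/(v - 7)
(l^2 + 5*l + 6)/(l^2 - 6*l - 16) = (l + 3)/(l - 8)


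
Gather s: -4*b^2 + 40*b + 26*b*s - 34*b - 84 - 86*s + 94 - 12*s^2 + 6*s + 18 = -4*b^2 + 6*b - 12*s^2 + s*(26*b - 80) + 28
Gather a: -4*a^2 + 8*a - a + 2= -4*a^2 + 7*a + 2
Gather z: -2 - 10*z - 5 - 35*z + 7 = -45*z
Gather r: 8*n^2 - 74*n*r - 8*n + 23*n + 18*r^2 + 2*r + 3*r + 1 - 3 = 8*n^2 + 15*n + 18*r^2 + r*(5 - 74*n) - 2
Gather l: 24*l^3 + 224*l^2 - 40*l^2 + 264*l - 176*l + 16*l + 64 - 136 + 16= 24*l^3 + 184*l^2 + 104*l - 56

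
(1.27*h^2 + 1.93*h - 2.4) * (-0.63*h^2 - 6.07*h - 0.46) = -0.8001*h^4 - 8.9248*h^3 - 10.7873*h^2 + 13.6802*h + 1.104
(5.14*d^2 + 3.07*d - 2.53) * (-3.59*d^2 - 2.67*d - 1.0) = -18.4526*d^4 - 24.7451*d^3 - 4.2542*d^2 + 3.6851*d + 2.53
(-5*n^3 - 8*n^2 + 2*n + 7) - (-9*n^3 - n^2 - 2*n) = 4*n^3 - 7*n^2 + 4*n + 7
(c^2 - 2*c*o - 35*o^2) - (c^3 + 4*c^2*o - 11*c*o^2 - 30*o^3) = -c^3 - 4*c^2*o + c^2 + 11*c*o^2 - 2*c*o + 30*o^3 - 35*o^2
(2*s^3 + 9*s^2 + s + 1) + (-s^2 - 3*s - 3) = 2*s^3 + 8*s^2 - 2*s - 2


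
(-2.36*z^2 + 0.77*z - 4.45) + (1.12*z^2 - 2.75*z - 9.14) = -1.24*z^2 - 1.98*z - 13.59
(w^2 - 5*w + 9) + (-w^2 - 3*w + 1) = 10 - 8*w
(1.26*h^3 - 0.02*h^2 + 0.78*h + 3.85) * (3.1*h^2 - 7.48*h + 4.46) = 3.906*h^5 - 9.4868*h^4 + 8.1872*h^3 + 6.0114*h^2 - 25.3192*h + 17.171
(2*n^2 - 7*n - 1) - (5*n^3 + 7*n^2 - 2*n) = -5*n^3 - 5*n^2 - 5*n - 1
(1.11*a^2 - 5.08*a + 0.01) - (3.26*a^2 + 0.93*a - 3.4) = -2.15*a^2 - 6.01*a + 3.41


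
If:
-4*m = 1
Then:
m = -1/4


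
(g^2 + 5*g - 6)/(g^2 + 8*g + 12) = (g - 1)/(g + 2)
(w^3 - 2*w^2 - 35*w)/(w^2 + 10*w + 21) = w*(w^2 - 2*w - 35)/(w^2 + 10*w + 21)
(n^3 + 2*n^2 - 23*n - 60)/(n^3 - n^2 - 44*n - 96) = (n - 5)/(n - 8)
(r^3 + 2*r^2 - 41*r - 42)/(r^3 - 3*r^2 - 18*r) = (r^2 + 8*r + 7)/(r*(r + 3))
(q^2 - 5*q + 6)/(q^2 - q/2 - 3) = 2*(q - 3)/(2*q + 3)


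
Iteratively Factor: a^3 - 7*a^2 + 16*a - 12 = (a - 2)*(a^2 - 5*a + 6) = (a - 2)^2*(a - 3)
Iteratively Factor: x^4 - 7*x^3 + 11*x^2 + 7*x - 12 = (x + 1)*(x^3 - 8*x^2 + 19*x - 12) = (x - 4)*(x + 1)*(x^2 - 4*x + 3) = (x - 4)*(x - 1)*(x + 1)*(x - 3)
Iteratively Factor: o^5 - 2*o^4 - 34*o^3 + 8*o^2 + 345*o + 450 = (o + 3)*(o^4 - 5*o^3 - 19*o^2 + 65*o + 150) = (o - 5)*(o + 3)*(o^3 - 19*o - 30) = (o - 5)*(o + 2)*(o + 3)*(o^2 - 2*o - 15) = (o - 5)*(o + 2)*(o + 3)^2*(o - 5)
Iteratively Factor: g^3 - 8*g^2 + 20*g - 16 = (g - 2)*(g^2 - 6*g + 8) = (g - 4)*(g - 2)*(g - 2)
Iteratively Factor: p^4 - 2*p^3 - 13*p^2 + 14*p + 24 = (p + 1)*(p^3 - 3*p^2 - 10*p + 24) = (p + 1)*(p + 3)*(p^2 - 6*p + 8) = (p - 4)*(p + 1)*(p + 3)*(p - 2)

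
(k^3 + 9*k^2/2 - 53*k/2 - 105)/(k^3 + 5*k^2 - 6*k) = (2*k^2 - 3*k - 35)/(2*k*(k - 1))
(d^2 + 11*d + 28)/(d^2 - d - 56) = (d + 4)/(d - 8)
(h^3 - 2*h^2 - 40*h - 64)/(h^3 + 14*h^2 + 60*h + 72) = (h^2 - 4*h - 32)/(h^2 + 12*h + 36)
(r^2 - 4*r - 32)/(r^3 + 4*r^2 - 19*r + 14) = (r^2 - 4*r - 32)/(r^3 + 4*r^2 - 19*r + 14)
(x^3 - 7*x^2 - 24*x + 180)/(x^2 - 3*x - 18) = (x^2 - x - 30)/(x + 3)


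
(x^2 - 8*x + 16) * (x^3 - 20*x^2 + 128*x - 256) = x^5 - 28*x^4 + 304*x^3 - 1600*x^2 + 4096*x - 4096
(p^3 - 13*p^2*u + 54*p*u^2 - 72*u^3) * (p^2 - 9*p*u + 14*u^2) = p^5 - 22*p^4*u + 185*p^3*u^2 - 740*p^2*u^3 + 1404*p*u^4 - 1008*u^5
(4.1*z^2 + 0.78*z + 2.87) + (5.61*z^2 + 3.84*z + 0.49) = 9.71*z^2 + 4.62*z + 3.36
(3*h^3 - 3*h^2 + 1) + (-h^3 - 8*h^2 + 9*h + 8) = 2*h^3 - 11*h^2 + 9*h + 9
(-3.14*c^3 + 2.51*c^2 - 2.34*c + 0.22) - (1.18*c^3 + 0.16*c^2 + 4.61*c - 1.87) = -4.32*c^3 + 2.35*c^2 - 6.95*c + 2.09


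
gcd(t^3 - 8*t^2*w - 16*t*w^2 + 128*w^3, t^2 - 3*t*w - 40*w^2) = t - 8*w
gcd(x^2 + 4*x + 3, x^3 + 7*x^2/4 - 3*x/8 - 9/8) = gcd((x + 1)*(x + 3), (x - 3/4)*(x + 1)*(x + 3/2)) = x + 1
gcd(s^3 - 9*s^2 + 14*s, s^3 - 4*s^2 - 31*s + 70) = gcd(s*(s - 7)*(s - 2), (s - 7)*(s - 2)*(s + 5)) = s^2 - 9*s + 14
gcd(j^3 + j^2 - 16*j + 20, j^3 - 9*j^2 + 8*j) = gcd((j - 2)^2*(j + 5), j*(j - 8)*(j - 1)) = 1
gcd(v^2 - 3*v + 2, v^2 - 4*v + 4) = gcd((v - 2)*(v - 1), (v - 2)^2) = v - 2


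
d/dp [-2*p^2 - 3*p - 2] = -4*p - 3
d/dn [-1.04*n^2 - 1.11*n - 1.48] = -2.08*n - 1.11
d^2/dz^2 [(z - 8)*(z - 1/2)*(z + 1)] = 6*z - 15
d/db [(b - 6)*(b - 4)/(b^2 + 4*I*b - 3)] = (b^2*(10 + 4*I) - 54*b + 30 - 96*I)/(b^4 + 8*I*b^3 - 22*b^2 - 24*I*b + 9)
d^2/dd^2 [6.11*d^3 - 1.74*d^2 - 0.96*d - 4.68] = 36.66*d - 3.48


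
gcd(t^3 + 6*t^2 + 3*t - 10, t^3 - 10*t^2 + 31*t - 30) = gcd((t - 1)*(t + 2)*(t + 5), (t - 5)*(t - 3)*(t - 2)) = 1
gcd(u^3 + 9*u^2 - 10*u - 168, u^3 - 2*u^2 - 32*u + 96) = u^2 + 2*u - 24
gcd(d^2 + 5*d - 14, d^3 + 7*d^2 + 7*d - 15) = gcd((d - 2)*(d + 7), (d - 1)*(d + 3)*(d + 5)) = 1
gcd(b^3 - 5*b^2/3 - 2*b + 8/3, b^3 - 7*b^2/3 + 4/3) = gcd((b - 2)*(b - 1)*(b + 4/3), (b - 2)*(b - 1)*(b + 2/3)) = b^2 - 3*b + 2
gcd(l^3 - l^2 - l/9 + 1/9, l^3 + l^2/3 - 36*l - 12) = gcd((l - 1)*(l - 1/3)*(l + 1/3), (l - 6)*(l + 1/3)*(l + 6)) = l + 1/3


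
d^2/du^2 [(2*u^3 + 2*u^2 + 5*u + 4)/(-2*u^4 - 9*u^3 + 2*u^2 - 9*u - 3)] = 2*(-8*u^9 - 24*u^8 - 252*u^7 - 834*u^6 - 1389*u^5 - 306*u^4 + 1285*u^3 - 264*u^2 + 396*u - 231)/(8*u^12 + 108*u^11 + 462*u^10 + 621*u^9 + 546*u^8 + 2403*u^7 + 163*u^6 + 2295*u^5 + 1062*u^4 + 648*u^3 + 675*u^2 + 243*u + 27)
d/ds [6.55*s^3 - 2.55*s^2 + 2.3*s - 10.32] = 19.65*s^2 - 5.1*s + 2.3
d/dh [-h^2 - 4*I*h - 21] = -2*h - 4*I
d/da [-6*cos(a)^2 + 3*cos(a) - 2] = 3*(4*cos(a) - 1)*sin(a)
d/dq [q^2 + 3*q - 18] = 2*q + 3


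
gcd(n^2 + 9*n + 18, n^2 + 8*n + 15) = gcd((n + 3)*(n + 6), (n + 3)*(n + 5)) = n + 3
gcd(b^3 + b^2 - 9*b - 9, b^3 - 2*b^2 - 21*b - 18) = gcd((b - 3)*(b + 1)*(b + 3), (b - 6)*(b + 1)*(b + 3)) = b^2 + 4*b + 3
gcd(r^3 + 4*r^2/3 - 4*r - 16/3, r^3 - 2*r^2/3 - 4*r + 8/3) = r^2 - 4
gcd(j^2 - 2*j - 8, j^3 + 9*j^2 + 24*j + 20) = j + 2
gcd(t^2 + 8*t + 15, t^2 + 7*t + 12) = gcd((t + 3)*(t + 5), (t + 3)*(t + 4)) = t + 3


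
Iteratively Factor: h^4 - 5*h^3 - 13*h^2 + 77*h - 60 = (h - 1)*(h^3 - 4*h^2 - 17*h + 60) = (h - 5)*(h - 1)*(h^2 + h - 12) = (h - 5)*(h - 1)*(h + 4)*(h - 3)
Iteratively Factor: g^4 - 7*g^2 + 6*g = (g)*(g^3 - 7*g + 6) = g*(g - 2)*(g^2 + 2*g - 3) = g*(g - 2)*(g + 3)*(g - 1)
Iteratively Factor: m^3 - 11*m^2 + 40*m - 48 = (m - 4)*(m^2 - 7*m + 12) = (m - 4)^2*(m - 3)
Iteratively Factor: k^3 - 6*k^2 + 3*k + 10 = (k - 5)*(k^2 - k - 2) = (k - 5)*(k - 2)*(k + 1)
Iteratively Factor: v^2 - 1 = (v + 1)*(v - 1)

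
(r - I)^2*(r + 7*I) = r^3 + 5*I*r^2 + 13*r - 7*I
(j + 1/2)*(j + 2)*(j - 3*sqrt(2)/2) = j^3 - 3*sqrt(2)*j^2/2 + 5*j^2/2 - 15*sqrt(2)*j/4 + j - 3*sqrt(2)/2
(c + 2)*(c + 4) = c^2 + 6*c + 8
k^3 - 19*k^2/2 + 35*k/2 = k*(k - 7)*(k - 5/2)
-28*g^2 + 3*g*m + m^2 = (-4*g + m)*(7*g + m)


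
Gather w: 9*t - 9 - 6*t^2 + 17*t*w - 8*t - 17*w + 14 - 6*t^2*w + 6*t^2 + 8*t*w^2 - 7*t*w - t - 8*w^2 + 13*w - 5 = w^2*(8*t - 8) + w*(-6*t^2 + 10*t - 4)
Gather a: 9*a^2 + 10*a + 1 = 9*a^2 + 10*a + 1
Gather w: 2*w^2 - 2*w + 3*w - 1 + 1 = 2*w^2 + w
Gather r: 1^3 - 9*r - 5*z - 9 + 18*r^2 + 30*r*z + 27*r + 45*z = 18*r^2 + r*(30*z + 18) + 40*z - 8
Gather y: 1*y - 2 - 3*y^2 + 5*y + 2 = -3*y^2 + 6*y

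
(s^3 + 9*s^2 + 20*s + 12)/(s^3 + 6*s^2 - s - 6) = (s + 2)/(s - 1)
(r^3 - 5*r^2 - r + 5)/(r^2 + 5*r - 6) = (r^2 - 4*r - 5)/(r + 6)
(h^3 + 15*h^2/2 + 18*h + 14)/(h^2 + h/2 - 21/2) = (h^2 + 4*h + 4)/(h - 3)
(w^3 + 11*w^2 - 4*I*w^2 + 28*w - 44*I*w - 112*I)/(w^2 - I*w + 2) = (w^3 + w^2*(11 - 4*I) + w*(28 - 44*I) - 112*I)/(w^2 - I*w + 2)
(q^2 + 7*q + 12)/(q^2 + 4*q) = (q + 3)/q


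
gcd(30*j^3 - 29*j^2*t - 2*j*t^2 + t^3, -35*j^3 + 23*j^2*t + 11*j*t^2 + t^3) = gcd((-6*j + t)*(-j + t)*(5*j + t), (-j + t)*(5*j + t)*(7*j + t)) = -5*j^2 + 4*j*t + t^2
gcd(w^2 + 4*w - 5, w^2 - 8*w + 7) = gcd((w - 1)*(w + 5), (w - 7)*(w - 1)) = w - 1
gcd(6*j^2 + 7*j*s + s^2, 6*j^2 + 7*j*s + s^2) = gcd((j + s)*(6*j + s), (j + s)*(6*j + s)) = 6*j^2 + 7*j*s + s^2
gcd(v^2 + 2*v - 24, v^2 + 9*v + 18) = v + 6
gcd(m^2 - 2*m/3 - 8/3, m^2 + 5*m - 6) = 1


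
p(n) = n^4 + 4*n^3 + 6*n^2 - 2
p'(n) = 4*n^3 + 12*n^2 + 12*n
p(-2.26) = 8.56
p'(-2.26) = -12.00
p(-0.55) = -0.76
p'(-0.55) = -3.64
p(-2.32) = 9.32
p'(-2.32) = -13.20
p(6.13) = 2556.87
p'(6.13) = 1445.87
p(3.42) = 364.99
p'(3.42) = 341.40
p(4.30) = 768.85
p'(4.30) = 591.51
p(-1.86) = 4.99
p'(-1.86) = -6.54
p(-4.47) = 159.86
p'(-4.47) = -171.13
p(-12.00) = 14686.00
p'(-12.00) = -5328.00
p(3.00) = 241.00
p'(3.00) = 252.00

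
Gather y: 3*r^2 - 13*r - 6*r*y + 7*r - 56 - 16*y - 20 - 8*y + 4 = 3*r^2 - 6*r + y*(-6*r - 24) - 72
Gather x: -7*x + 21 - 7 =14 - 7*x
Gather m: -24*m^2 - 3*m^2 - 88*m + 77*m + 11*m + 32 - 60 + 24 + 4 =-27*m^2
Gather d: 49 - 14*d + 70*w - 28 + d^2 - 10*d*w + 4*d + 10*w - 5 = d^2 + d*(-10*w - 10) + 80*w + 16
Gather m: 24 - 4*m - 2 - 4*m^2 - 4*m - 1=-4*m^2 - 8*m + 21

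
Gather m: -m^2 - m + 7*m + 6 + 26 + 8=-m^2 + 6*m + 40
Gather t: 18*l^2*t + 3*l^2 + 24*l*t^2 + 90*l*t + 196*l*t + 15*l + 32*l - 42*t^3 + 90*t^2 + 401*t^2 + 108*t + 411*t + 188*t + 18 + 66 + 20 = 3*l^2 + 47*l - 42*t^3 + t^2*(24*l + 491) + t*(18*l^2 + 286*l + 707) + 104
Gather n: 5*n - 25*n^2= -25*n^2 + 5*n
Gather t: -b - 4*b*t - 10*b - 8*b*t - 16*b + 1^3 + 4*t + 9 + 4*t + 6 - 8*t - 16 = -12*b*t - 27*b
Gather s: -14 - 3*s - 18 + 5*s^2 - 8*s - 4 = 5*s^2 - 11*s - 36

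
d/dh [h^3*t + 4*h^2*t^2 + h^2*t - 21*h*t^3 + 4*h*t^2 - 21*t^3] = t*(3*h^2 + 8*h*t + 2*h - 21*t^2 + 4*t)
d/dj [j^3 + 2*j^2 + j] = 3*j^2 + 4*j + 1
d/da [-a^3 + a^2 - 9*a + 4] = -3*a^2 + 2*a - 9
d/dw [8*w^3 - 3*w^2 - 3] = 6*w*(4*w - 1)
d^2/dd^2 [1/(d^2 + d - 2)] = 2*(-d^2 - d + (2*d + 1)^2 + 2)/(d^2 + d - 2)^3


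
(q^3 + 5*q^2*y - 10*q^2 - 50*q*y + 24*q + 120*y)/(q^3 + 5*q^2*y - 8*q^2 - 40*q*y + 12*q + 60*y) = (q - 4)/(q - 2)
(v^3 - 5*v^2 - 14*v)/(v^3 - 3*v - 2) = v*(-v^2 + 5*v + 14)/(-v^3 + 3*v + 2)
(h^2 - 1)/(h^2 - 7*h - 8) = (h - 1)/(h - 8)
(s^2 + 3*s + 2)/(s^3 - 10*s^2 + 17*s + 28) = (s + 2)/(s^2 - 11*s + 28)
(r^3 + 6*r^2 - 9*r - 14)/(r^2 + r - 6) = (r^2 + 8*r + 7)/(r + 3)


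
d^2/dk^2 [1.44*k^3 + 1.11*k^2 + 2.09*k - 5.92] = 8.64*k + 2.22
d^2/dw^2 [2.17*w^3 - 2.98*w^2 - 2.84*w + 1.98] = 13.02*w - 5.96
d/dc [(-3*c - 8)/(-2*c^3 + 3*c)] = 12*(-c^3 - 4*c^2 + 2)/(c^2*(4*c^4 - 12*c^2 + 9))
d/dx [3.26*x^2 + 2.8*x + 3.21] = 6.52*x + 2.8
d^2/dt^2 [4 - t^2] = -2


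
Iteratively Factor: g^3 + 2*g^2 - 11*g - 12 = (g - 3)*(g^2 + 5*g + 4) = (g - 3)*(g + 4)*(g + 1)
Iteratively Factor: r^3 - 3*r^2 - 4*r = (r - 4)*(r^2 + r) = (r - 4)*(r + 1)*(r)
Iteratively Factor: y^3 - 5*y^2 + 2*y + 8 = (y + 1)*(y^2 - 6*y + 8) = (y - 2)*(y + 1)*(y - 4)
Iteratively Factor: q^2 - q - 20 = (q - 5)*(q + 4)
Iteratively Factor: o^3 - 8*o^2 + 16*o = (o)*(o^2 - 8*o + 16) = o*(o - 4)*(o - 4)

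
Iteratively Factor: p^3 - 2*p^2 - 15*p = (p)*(p^2 - 2*p - 15) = p*(p + 3)*(p - 5)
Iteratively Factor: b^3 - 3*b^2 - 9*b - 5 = (b + 1)*(b^2 - 4*b - 5) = (b + 1)^2*(b - 5)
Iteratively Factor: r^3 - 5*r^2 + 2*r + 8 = (r - 4)*(r^2 - r - 2) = (r - 4)*(r - 2)*(r + 1)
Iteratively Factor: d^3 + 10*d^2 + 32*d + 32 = (d + 4)*(d^2 + 6*d + 8) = (d + 4)^2*(d + 2)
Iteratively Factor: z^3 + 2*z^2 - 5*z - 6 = (z + 3)*(z^2 - z - 2) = (z + 1)*(z + 3)*(z - 2)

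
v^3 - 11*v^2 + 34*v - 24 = (v - 6)*(v - 4)*(v - 1)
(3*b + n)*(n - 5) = 3*b*n - 15*b + n^2 - 5*n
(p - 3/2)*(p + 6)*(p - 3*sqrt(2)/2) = p^3 - 3*sqrt(2)*p^2/2 + 9*p^2/2 - 27*sqrt(2)*p/4 - 9*p + 27*sqrt(2)/2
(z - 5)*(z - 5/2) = z^2 - 15*z/2 + 25/2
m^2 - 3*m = m*(m - 3)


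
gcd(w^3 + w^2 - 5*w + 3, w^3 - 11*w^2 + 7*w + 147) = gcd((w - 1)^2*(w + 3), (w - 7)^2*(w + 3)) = w + 3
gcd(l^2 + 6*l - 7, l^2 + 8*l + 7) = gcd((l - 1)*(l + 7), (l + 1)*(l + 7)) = l + 7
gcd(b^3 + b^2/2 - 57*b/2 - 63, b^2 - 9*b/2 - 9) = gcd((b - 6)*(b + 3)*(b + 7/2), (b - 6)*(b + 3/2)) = b - 6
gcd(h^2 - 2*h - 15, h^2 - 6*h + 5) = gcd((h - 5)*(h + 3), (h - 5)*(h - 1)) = h - 5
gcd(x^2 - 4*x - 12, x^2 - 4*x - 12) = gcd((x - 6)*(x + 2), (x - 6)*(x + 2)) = x^2 - 4*x - 12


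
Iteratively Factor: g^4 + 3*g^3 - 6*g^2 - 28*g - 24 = (g + 2)*(g^3 + g^2 - 8*g - 12) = (g + 2)^2*(g^2 - g - 6) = (g + 2)^3*(g - 3)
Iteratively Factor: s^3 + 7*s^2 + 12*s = (s + 3)*(s^2 + 4*s) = (s + 3)*(s + 4)*(s)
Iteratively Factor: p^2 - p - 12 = (p - 4)*(p + 3)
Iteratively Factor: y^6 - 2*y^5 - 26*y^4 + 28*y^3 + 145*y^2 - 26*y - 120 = (y + 2)*(y^5 - 4*y^4 - 18*y^3 + 64*y^2 + 17*y - 60) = (y + 2)*(y + 4)*(y^4 - 8*y^3 + 14*y^2 + 8*y - 15) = (y - 3)*(y + 2)*(y + 4)*(y^3 - 5*y^2 - y + 5) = (y - 3)*(y + 1)*(y + 2)*(y + 4)*(y^2 - 6*y + 5) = (y - 5)*(y - 3)*(y + 1)*(y + 2)*(y + 4)*(y - 1)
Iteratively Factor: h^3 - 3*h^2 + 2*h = (h - 1)*(h^2 - 2*h) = h*(h - 1)*(h - 2)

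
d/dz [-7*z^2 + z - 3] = 1 - 14*z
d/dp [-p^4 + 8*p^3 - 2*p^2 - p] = -4*p^3 + 24*p^2 - 4*p - 1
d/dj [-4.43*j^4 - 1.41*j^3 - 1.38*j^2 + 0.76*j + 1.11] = -17.72*j^3 - 4.23*j^2 - 2.76*j + 0.76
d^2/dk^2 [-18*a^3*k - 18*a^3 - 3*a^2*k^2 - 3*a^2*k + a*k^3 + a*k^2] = 2*a*(-3*a + 3*k + 1)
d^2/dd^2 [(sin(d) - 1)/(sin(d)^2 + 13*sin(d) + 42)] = (-sin(d)^5 + 17*sin(d)^4 + 293*sin(d)^3 + 541*sin(d)^2 - 2640*sin(d) - 1346)/(sin(d)^2 + 13*sin(d) + 42)^3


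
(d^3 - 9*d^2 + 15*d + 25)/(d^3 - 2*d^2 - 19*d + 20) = (d^2 - 4*d - 5)/(d^2 + 3*d - 4)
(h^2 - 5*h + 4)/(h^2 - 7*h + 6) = (h - 4)/(h - 6)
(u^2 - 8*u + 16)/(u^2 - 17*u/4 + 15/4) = 4*(u^2 - 8*u + 16)/(4*u^2 - 17*u + 15)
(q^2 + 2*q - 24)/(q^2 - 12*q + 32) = (q + 6)/(q - 8)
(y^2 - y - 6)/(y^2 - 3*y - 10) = (y - 3)/(y - 5)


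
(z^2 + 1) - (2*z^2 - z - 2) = -z^2 + z + 3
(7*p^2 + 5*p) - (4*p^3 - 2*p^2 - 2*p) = -4*p^3 + 9*p^2 + 7*p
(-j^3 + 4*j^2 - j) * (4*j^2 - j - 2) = -4*j^5 + 17*j^4 - 6*j^3 - 7*j^2 + 2*j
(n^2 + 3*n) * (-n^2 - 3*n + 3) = -n^4 - 6*n^3 - 6*n^2 + 9*n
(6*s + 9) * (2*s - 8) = 12*s^2 - 30*s - 72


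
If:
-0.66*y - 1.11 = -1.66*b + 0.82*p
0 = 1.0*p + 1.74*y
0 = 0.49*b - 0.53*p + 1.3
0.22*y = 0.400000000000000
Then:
No Solution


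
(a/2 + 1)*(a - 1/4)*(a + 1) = a^3/2 + 11*a^2/8 + 5*a/8 - 1/4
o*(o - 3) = o^2 - 3*o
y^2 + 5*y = y*(y + 5)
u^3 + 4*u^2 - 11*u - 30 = (u - 3)*(u + 2)*(u + 5)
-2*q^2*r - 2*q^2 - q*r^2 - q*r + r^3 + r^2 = (-2*q + r)*(q + r)*(r + 1)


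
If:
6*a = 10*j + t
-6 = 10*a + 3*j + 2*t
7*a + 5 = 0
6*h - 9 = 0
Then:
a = -5/7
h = 3/2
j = -4/7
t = 10/7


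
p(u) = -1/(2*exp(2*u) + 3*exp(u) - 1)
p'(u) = -(-4*exp(2*u) - 3*exp(u))/(2*exp(2*u) + 3*exp(u) - 1)^2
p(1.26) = -0.03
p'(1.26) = 0.05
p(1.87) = -0.01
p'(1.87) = 0.02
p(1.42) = -0.02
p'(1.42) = 0.04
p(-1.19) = -10.23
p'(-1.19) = 134.22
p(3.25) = -0.00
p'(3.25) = 0.00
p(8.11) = -0.00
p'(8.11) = 0.00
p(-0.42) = -0.55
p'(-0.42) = 1.10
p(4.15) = -0.00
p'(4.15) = 0.00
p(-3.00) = 1.18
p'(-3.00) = 0.22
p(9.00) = 0.00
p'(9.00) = 0.00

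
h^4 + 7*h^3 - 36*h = h*(h - 2)*(h + 3)*(h + 6)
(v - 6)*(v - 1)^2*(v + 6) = v^4 - 2*v^3 - 35*v^2 + 72*v - 36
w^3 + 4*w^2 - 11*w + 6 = (w - 1)^2*(w + 6)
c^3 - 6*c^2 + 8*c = c*(c - 4)*(c - 2)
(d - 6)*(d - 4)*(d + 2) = d^3 - 8*d^2 + 4*d + 48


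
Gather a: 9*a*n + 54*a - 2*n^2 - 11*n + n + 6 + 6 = a*(9*n + 54) - 2*n^2 - 10*n + 12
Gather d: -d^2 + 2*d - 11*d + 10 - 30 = -d^2 - 9*d - 20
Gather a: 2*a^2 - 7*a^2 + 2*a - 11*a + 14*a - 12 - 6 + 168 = -5*a^2 + 5*a + 150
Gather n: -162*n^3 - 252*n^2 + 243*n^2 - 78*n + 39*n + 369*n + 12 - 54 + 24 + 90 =-162*n^3 - 9*n^2 + 330*n + 72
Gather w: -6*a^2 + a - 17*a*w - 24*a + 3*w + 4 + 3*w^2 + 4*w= -6*a^2 - 23*a + 3*w^2 + w*(7 - 17*a) + 4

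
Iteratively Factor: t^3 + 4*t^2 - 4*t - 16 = (t + 2)*(t^2 + 2*t - 8) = (t - 2)*(t + 2)*(t + 4)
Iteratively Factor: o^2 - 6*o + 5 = (o - 1)*(o - 5)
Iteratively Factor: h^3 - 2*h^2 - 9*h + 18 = (h + 3)*(h^2 - 5*h + 6) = (h - 2)*(h + 3)*(h - 3)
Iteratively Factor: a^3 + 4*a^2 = (a + 4)*(a^2) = a*(a + 4)*(a)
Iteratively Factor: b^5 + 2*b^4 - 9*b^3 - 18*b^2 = (b)*(b^4 + 2*b^3 - 9*b^2 - 18*b) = b*(b + 2)*(b^3 - 9*b) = b^2*(b + 2)*(b^2 - 9) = b^2*(b + 2)*(b + 3)*(b - 3)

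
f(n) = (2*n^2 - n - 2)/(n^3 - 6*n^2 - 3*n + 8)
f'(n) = (4*n - 1)/(n^3 - 6*n^2 - 3*n + 8) + (-3*n^2 + 12*n + 3)*(2*n^2 - n - 2)/(n^3 - 6*n^2 - 3*n + 8)^2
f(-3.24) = -0.28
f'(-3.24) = -0.06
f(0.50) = -0.39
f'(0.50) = -0.43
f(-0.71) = -0.04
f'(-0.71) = -0.53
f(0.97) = -3.05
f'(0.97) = -92.68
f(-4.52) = -0.22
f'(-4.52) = -0.03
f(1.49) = -0.15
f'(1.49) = -0.44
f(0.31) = -0.32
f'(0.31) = -0.28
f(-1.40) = -1.44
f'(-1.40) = -9.44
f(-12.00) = -0.12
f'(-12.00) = -0.00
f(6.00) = -6.40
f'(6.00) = -23.42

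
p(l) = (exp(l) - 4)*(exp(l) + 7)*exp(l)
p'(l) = (exp(l) - 4)*(exp(l) + 7)*exp(l) + (exp(l) - 4)*exp(2*l) + (exp(l) + 7)*exp(2*l) = (3*exp(2*l) + 6*exp(l) - 28)*exp(l)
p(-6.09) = -0.06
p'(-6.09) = -0.06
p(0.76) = -36.38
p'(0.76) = -3.11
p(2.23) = 803.39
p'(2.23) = 2671.50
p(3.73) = 76447.21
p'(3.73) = 226464.22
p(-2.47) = -2.35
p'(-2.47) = -2.32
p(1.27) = -16.51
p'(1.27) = 111.83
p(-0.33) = -18.21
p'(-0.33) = -15.91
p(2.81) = 4945.09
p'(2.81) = 14937.76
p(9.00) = 532244993622.86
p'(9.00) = 1596538454733.87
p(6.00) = 66136937.51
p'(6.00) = 197945140.15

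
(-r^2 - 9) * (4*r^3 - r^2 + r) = -4*r^5 + r^4 - 37*r^3 + 9*r^2 - 9*r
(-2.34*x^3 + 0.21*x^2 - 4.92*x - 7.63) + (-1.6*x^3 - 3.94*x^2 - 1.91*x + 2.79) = -3.94*x^3 - 3.73*x^2 - 6.83*x - 4.84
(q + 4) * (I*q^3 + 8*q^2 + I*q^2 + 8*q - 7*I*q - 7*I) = I*q^4 + 8*q^3 + 5*I*q^3 + 40*q^2 - 3*I*q^2 + 32*q - 35*I*q - 28*I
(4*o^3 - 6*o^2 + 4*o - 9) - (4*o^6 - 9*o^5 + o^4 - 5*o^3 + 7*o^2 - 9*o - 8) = -4*o^6 + 9*o^5 - o^4 + 9*o^3 - 13*o^2 + 13*o - 1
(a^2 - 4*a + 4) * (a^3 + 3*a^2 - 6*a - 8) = a^5 - a^4 - 14*a^3 + 28*a^2 + 8*a - 32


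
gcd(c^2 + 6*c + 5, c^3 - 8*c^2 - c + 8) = c + 1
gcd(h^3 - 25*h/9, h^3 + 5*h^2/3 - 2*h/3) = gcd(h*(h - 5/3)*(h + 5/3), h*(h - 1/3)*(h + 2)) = h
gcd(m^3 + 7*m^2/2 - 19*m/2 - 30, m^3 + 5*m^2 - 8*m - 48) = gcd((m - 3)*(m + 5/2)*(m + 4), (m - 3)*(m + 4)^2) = m^2 + m - 12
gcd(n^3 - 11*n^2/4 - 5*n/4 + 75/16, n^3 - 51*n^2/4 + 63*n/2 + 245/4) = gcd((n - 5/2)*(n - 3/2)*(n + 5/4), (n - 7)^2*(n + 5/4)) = n + 5/4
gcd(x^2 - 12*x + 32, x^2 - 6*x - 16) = x - 8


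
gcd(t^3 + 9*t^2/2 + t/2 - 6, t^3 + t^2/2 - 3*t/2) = t^2 + t/2 - 3/2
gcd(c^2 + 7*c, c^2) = c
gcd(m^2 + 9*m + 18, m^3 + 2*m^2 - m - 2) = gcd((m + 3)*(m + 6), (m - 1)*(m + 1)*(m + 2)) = 1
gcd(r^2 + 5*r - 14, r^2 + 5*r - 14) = r^2 + 5*r - 14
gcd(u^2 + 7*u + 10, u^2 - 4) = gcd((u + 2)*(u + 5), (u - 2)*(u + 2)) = u + 2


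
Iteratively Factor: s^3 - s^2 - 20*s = (s + 4)*(s^2 - 5*s) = (s - 5)*(s + 4)*(s)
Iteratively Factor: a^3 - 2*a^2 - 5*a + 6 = (a - 3)*(a^2 + a - 2) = (a - 3)*(a + 2)*(a - 1)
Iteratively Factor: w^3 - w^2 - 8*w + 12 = (w - 2)*(w^2 + w - 6) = (w - 2)*(w + 3)*(w - 2)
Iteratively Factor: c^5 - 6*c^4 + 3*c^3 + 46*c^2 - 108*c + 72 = (c - 2)*(c^4 - 4*c^3 - 5*c^2 + 36*c - 36) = (c - 2)*(c + 3)*(c^3 - 7*c^2 + 16*c - 12) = (c - 2)^2*(c + 3)*(c^2 - 5*c + 6) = (c - 2)^3*(c + 3)*(c - 3)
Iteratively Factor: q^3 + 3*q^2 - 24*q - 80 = (q + 4)*(q^2 - q - 20) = (q + 4)^2*(q - 5)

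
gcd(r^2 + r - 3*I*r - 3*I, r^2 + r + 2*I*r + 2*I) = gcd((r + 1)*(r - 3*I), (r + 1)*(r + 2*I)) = r + 1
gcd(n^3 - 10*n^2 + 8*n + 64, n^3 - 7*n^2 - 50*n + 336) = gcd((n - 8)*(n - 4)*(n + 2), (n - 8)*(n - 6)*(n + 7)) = n - 8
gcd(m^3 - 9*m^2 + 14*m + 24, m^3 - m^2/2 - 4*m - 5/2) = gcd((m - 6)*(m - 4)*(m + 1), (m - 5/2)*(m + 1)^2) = m + 1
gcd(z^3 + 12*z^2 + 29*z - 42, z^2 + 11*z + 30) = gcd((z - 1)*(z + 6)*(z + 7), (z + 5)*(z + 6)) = z + 6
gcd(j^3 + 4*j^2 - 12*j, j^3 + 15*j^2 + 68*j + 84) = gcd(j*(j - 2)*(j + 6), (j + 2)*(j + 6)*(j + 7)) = j + 6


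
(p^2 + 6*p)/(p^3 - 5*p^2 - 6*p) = (p + 6)/(p^2 - 5*p - 6)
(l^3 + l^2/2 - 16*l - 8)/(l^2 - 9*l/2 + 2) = (2*l^2 + 9*l + 4)/(2*l - 1)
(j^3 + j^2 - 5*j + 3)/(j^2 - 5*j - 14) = (-j^3 - j^2 + 5*j - 3)/(-j^2 + 5*j + 14)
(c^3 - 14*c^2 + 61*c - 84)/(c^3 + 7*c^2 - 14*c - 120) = (c^2 - 10*c + 21)/(c^2 + 11*c + 30)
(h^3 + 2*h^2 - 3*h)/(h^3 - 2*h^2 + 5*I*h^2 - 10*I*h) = (h^2 + 2*h - 3)/(h^2 + h*(-2 + 5*I) - 10*I)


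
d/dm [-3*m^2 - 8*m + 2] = -6*m - 8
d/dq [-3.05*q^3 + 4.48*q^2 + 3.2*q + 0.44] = -9.15*q^2 + 8.96*q + 3.2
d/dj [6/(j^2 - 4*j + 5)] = 12*(2 - j)/(j^2 - 4*j + 5)^2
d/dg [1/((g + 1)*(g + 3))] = 2*(-g - 2)/(g^4 + 8*g^3 + 22*g^2 + 24*g + 9)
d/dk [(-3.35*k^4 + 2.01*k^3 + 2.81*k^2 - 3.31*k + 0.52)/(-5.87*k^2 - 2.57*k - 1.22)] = (39.329*k^5 + 14.0298*k^4 + 6.0166*k^3 - 34.008*k^2 - 0.7516*k + 5.3746)/(34.4569*k^4 + 30.1718*k^3 + 20.9277*k^2 + 6.2708*k + 1.4884)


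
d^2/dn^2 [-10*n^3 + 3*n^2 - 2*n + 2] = 6 - 60*n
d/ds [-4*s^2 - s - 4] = -8*s - 1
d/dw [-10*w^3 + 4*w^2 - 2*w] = -30*w^2 + 8*w - 2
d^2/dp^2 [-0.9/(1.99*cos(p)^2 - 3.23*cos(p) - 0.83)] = (-14.25636*(1 - cos(p)^2)^2 + 17.35479*cos(p)^3 - 22.46391*cos(p)^2 - 32.29677*cos(p) + 36.00864)/(-1.99*cos(p)^2 + 3.23*cos(p) + 0.83)^3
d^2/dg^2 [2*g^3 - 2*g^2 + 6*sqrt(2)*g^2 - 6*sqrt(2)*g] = 12*g - 4 + 12*sqrt(2)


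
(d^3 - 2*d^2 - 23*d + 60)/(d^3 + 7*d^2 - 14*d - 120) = (d - 3)/(d + 6)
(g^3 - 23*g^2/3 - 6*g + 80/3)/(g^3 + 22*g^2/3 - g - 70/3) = (g - 8)/(g + 7)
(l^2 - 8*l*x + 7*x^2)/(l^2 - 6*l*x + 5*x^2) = (-l + 7*x)/(-l + 5*x)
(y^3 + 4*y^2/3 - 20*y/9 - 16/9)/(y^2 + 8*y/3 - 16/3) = (3*y^2 + 8*y + 4)/(3*(y + 4))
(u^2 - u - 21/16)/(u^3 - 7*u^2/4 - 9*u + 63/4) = (u + 3/4)/(u^2 - 9)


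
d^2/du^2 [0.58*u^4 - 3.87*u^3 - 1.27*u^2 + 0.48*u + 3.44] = 6.96*u^2 - 23.22*u - 2.54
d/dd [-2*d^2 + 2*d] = 2 - 4*d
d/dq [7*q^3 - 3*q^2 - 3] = 3*q*(7*q - 2)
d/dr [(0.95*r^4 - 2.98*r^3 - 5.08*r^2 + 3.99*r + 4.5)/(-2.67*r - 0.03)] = (-7.6095*r^4 + 15.7992*r^3 + 13.8318*r^2 + 0.3048*r + 11.8953)/(7.1289*r^2 + 0.1602*r + 0.0009)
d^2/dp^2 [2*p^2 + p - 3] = 4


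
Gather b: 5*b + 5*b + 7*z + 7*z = 10*b + 14*z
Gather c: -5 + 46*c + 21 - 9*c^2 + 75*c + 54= -9*c^2 + 121*c + 70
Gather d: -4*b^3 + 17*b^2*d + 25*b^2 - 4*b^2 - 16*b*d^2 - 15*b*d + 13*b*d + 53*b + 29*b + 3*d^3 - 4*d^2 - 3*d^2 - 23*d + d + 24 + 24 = -4*b^3 + 21*b^2 + 82*b + 3*d^3 + d^2*(-16*b - 7) + d*(17*b^2 - 2*b - 22) + 48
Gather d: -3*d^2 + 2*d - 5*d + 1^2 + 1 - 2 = -3*d^2 - 3*d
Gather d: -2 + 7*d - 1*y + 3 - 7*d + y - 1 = 0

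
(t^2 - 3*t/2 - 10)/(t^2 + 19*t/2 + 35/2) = (t - 4)/(t + 7)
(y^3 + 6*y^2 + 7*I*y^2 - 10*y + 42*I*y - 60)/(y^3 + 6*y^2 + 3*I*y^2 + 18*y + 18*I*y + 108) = (y^2 + 7*I*y - 10)/(y^2 + 3*I*y + 18)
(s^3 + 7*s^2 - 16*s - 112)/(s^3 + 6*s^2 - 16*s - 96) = (s + 7)/(s + 6)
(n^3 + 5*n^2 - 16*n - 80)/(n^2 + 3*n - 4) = (n^2 + n - 20)/(n - 1)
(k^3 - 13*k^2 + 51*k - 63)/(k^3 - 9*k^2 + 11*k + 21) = (k - 3)/(k + 1)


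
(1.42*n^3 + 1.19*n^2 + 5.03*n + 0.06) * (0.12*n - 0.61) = 0.1704*n^4 - 0.7234*n^3 - 0.1223*n^2 - 3.0611*n - 0.0366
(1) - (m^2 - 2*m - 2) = -m^2 + 2*m + 3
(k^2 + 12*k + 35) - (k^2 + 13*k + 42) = -k - 7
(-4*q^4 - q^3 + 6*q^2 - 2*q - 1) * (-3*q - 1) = 12*q^5 + 7*q^4 - 17*q^3 + 5*q + 1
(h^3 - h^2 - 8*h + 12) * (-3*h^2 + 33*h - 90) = -3*h^5 + 36*h^4 - 99*h^3 - 210*h^2 + 1116*h - 1080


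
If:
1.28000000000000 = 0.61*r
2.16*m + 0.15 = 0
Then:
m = -0.07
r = 2.10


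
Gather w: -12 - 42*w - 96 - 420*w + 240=132 - 462*w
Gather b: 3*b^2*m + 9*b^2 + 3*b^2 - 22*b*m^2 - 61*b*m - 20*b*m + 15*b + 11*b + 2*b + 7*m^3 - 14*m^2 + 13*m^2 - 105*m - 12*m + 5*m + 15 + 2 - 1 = b^2*(3*m + 12) + b*(-22*m^2 - 81*m + 28) + 7*m^3 - m^2 - 112*m + 16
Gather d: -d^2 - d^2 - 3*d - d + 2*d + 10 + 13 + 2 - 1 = -2*d^2 - 2*d + 24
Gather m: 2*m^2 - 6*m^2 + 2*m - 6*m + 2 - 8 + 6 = -4*m^2 - 4*m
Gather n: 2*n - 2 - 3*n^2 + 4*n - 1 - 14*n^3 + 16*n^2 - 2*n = -14*n^3 + 13*n^2 + 4*n - 3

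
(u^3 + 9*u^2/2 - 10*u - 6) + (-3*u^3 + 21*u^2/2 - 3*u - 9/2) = -2*u^3 + 15*u^2 - 13*u - 21/2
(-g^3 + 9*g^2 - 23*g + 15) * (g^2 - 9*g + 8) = -g^5 + 18*g^4 - 112*g^3 + 294*g^2 - 319*g + 120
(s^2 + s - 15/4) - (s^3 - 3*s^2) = -s^3 + 4*s^2 + s - 15/4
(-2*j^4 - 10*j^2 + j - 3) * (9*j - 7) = -18*j^5 + 14*j^4 - 90*j^3 + 79*j^2 - 34*j + 21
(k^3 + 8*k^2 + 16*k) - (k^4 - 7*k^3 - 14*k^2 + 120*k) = -k^4 + 8*k^3 + 22*k^2 - 104*k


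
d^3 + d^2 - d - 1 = (d - 1)*(d + 1)^2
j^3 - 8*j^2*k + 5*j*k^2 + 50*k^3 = (j - 5*k)^2*(j + 2*k)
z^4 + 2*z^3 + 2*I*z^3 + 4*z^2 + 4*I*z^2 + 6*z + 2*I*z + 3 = (z - I)*(z + 3*I)*(-I*z - I)*(I*z + I)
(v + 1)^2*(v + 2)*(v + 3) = v^4 + 7*v^3 + 17*v^2 + 17*v + 6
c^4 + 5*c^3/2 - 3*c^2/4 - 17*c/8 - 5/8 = (c - 1)*(c + 1/2)^2*(c + 5/2)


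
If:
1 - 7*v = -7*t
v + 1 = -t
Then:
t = -4/7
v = -3/7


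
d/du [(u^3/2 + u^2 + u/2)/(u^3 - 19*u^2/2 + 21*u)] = (-23*u^2 + 80*u + 103)/(4*u^4 - 76*u^3 + 529*u^2 - 1596*u + 1764)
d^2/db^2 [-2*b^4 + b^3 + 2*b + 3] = 6*b*(1 - 4*b)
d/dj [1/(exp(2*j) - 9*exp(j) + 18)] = (9 - 2*exp(j))*exp(j)/(exp(2*j) - 9*exp(j) + 18)^2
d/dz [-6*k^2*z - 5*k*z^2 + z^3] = -6*k^2 - 10*k*z + 3*z^2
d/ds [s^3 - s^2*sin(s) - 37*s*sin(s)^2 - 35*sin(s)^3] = -s^2*cos(s) + 3*s^2 - 2*s*sin(s) - 37*s*sin(2*s) - 105*sin(s)^2*cos(s) - 37*sin(s)^2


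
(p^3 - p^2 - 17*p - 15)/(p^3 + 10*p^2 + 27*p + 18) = (p - 5)/(p + 6)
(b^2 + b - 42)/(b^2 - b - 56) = (b - 6)/(b - 8)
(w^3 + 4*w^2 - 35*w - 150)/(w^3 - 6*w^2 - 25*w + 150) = (w + 5)/(w - 5)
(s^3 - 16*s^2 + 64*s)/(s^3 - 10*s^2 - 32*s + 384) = s/(s + 6)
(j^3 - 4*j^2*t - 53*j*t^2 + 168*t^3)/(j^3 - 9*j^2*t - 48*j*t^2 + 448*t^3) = (-j + 3*t)/(-j + 8*t)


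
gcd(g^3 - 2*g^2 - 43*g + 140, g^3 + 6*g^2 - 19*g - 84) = g^2 + 3*g - 28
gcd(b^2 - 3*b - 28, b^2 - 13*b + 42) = b - 7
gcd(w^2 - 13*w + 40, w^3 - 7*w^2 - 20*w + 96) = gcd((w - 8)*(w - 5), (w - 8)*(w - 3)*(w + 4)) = w - 8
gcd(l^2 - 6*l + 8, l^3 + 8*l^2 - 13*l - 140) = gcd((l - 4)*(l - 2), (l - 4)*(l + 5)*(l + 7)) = l - 4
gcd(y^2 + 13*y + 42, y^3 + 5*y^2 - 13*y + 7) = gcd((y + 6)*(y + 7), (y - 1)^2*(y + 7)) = y + 7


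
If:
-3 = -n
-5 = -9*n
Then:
No Solution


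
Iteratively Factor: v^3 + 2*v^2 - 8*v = (v)*(v^2 + 2*v - 8) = v*(v + 4)*(v - 2)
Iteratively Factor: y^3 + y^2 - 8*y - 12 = (y + 2)*(y^2 - y - 6) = (y - 3)*(y + 2)*(y + 2)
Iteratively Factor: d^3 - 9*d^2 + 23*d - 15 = (d - 1)*(d^2 - 8*d + 15) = (d - 5)*(d - 1)*(d - 3)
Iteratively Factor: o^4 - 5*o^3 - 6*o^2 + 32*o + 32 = (o + 2)*(o^3 - 7*o^2 + 8*o + 16) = (o - 4)*(o + 2)*(o^2 - 3*o - 4) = (o - 4)^2*(o + 2)*(o + 1)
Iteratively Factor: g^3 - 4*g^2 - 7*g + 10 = (g - 5)*(g^2 + g - 2) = (g - 5)*(g - 1)*(g + 2)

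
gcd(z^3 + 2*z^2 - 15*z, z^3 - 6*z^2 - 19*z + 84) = z - 3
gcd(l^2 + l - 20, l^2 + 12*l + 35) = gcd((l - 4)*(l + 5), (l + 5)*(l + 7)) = l + 5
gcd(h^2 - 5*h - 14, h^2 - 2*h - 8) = h + 2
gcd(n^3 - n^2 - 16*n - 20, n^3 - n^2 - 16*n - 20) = n^3 - n^2 - 16*n - 20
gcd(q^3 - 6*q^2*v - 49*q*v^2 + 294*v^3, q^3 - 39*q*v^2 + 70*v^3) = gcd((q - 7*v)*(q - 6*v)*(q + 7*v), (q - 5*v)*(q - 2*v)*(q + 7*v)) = q + 7*v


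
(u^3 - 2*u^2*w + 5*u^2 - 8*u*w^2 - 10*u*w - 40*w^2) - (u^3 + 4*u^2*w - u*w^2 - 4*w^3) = -6*u^2*w + 5*u^2 - 7*u*w^2 - 10*u*w + 4*w^3 - 40*w^2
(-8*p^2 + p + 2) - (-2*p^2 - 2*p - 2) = -6*p^2 + 3*p + 4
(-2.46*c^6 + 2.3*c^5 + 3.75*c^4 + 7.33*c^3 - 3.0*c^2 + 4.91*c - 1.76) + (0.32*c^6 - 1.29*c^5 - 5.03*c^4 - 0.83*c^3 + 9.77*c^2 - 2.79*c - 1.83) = -2.14*c^6 + 1.01*c^5 - 1.28*c^4 + 6.5*c^3 + 6.77*c^2 + 2.12*c - 3.59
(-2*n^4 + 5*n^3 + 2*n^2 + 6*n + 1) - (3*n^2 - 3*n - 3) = -2*n^4 + 5*n^3 - n^2 + 9*n + 4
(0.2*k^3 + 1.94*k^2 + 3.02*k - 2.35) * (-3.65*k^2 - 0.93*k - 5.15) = -0.73*k^5 - 7.267*k^4 - 13.8572*k^3 - 4.2221*k^2 - 13.3675*k + 12.1025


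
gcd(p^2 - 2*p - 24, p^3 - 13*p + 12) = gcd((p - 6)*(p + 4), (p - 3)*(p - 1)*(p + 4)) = p + 4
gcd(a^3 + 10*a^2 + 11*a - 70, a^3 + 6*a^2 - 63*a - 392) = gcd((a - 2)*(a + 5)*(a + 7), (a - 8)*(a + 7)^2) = a + 7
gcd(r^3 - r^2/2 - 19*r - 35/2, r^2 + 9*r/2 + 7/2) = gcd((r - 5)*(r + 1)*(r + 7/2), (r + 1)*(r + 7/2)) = r^2 + 9*r/2 + 7/2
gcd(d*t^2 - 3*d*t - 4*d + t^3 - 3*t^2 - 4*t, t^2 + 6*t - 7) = 1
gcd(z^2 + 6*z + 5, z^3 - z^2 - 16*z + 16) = 1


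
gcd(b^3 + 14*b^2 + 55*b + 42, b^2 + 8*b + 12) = b + 6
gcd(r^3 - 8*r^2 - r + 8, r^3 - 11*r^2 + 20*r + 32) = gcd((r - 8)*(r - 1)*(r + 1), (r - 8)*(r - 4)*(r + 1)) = r^2 - 7*r - 8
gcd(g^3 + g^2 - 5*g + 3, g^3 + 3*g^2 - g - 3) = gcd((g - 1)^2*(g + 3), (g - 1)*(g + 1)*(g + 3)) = g^2 + 2*g - 3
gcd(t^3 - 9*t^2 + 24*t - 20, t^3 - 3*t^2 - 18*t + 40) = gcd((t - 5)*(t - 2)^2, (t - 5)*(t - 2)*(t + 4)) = t^2 - 7*t + 10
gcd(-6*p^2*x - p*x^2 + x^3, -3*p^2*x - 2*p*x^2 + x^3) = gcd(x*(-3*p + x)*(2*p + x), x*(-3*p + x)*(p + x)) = -3*p*x + x^2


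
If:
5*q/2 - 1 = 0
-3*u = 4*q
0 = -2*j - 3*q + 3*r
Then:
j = 3*r/2 - 3/5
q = 2/5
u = -8/15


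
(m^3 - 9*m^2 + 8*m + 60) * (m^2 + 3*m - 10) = m^5 - 6*m^4 - 29*m^3 + 174*m^2 + 100*m - 600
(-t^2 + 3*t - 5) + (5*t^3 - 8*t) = 5*t^3 - t^2 - 5*t - 5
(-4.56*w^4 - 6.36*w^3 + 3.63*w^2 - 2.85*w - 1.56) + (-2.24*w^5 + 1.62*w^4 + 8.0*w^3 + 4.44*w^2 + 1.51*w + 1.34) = -2.24*w^5 - 2.94*w^4 + 1.64*w^3 + 8.07*w^2 - 1.34*w - 0.22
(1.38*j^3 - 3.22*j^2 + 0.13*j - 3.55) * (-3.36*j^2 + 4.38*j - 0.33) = -4.6368*j^5 + 16.8636*j^4 - 14.9958*j^3 + 13.56*j^2 - 15.5919*j + 1.1715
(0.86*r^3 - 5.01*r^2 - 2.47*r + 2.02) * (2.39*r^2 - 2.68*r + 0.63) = 2.0554*r^5 - 14.2787*r^4 + 8.0653*r^3 + 8.2911*r^2 - 6.9697*r + 1.2726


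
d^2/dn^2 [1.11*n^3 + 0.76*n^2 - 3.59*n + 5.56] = 6.66*n + 1.52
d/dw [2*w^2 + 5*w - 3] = 4*w + 5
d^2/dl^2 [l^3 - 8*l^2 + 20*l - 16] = 6*l - 16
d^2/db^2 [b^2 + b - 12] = 2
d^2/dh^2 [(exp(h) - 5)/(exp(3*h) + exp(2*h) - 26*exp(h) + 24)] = (4*exp(6*h) - 42*exp(5*h) + 50*exp(4*h) - 46*exp(3*h) + 1326*exp(2*h) - 2276*exp(h) - 2544)*exp(h)/(exp(9*h) + 3*exp(8*h) - 75*exp(7*h) - 83*exp(6*h) + 2094*exp(5*h) - 1644*exp(4*h) - 19592*exp(3*h) + 50400*exp(2*h) - 44928*exp(h) + 13824)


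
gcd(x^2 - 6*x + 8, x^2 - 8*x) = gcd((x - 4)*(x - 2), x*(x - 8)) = 1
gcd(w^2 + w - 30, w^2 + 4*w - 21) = 1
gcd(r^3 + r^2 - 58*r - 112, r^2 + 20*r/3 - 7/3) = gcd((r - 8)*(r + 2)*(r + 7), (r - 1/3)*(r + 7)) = r + 7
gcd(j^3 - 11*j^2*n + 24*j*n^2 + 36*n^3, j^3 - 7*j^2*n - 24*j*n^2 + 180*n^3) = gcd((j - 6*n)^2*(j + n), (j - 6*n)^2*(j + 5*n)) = j^2 - 12*j*n + 36*n^2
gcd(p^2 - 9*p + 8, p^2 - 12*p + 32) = p - 8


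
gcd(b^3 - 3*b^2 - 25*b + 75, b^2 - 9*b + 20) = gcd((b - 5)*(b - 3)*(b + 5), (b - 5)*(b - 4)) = b - 5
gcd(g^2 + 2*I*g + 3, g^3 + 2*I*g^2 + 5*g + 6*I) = g + 3*I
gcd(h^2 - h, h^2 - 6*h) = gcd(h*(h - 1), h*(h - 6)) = h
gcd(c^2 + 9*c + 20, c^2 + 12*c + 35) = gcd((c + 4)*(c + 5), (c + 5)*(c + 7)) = c + 5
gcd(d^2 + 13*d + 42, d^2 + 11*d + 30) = d + 6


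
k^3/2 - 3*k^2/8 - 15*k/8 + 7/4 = (k/2 + 1)*(k - 7/4)*(k - 1)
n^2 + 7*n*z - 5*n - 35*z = (n - 5)*(n + 7*z)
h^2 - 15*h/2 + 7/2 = (h - 7)*(h - 1/2)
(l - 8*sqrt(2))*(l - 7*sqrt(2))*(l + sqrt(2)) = l^3 - 14*sqrt(2)*l^2 + 82*l + 112*sqrt(2)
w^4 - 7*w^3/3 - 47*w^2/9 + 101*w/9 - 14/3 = (w - 3)*(w - 1)*(w - 2/3)*(w + 7/3)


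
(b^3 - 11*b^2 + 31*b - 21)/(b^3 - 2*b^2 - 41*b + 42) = (b - 3)/(b + 6)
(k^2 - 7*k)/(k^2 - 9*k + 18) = k*(k - 7)/(k^2 - 9*k + 18)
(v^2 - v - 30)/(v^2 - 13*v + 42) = (v + 5)/(v - 7)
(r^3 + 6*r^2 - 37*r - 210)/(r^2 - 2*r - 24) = (r^2 + 12*r + 35)/(r + 4)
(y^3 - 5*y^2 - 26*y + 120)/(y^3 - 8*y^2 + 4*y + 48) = (y + 5)/(y + 2)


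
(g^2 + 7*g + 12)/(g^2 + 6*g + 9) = (g + 4)/(g + 3)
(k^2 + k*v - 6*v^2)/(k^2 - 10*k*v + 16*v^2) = (-k - 3*v)/(-k + 8*v)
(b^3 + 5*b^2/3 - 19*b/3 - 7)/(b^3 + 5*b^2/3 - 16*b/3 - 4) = (3*b^2 - 4*b - 7)/(3*b^2 - 4*b - 4)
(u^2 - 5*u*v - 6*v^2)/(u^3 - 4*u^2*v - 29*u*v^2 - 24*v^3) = (u - 6*v)/(u^2 - 5*u*v - 24*v^2)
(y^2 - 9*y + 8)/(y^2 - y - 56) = (y - 1)/(y + 7)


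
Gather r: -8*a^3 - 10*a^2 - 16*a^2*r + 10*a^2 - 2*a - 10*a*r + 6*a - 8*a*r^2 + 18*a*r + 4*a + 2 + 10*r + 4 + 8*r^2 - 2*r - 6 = -8*a^3 + 8*a + r^2*(8 - 8*a) + r*(-16*a^2 + 8*a + 8)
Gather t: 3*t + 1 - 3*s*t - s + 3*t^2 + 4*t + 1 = -s + 3*t^2 + t*(7 - 3*s) + 2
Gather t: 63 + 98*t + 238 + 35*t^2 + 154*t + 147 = 35*t^2 + 252*t + 448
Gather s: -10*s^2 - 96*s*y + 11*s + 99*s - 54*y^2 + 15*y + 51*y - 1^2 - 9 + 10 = -10*s^2 + s*(110 - 96*y) - 54*y^2 + 66*y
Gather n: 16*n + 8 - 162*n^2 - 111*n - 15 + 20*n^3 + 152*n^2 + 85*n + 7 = 20*n^3 - 10*n^2 - 10*n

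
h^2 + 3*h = h*(h + 3)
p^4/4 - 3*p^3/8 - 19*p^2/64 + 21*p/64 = p*(p/4 + 1/4)*(p - 7/4)*(p - 3/4)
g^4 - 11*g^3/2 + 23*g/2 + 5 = (g - 5)*(g - 2)*(g + 1/2)*(g + 1)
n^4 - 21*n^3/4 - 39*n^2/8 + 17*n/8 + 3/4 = (n - 6)*(n - 1/2)*(n + 1/4)*(n + 1)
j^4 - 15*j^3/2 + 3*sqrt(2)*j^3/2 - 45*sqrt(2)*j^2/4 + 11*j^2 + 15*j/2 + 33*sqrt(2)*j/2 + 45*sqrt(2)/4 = (j - 5)*(j - 3)*(j + 1/2)*(j + 3*sqrt(2)/2)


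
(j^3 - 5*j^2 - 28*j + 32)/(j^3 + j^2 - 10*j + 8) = (j - 8)/(j - 2)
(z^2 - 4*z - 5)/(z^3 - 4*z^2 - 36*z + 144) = (z^2 - 4*z - 5)/(z^3 - 4*z^2 - 36*z + 144)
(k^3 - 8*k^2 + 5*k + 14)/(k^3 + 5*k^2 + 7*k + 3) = (k^2 - 9*k + 14)/(k^2 + 4*k + 3)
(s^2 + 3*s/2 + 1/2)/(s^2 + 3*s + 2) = (s + 1/2)/(s + 2)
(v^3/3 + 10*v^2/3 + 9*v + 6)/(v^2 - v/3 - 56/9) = 3*(v^3 + 10*v^2 + 27*v + 18)/(9*v^2 - 3*v - 56)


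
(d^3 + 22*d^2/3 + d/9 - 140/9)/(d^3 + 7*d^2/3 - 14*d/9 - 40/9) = (d + 7)/(d + 2)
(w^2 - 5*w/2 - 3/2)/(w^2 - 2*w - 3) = (w + 1/2)/(w + 1)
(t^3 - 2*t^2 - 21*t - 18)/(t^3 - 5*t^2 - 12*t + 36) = (t + 1)/(t - 2)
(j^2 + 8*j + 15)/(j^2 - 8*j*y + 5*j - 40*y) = (-j - 3)/(-j + 8*y)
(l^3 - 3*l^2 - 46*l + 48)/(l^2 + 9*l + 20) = (l^3 - 3*l^2 - 46*l + 48)/(l^2 + 9*l + 20)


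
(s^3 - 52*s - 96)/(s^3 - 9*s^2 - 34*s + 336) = (s + 2)/(s - 7)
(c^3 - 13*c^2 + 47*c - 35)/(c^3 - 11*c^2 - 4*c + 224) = (c^2 - 6*c + 5)/(c^2 - 4*c - 32)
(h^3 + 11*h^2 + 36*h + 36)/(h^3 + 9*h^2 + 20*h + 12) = (h + 3)/(h + 1)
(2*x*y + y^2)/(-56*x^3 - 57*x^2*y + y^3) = y*(-2*x - y)/(56*x^3 + 57*x^2*y - y^3)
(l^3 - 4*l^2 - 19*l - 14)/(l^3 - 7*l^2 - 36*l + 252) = (l^2 + 3*l + 2)/(l^2 - 36)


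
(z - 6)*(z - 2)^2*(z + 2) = z^4 - 8*z^3 + 8*z^2 + 32*z - 48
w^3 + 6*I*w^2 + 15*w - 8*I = (w - I)^2*(w + 8*I)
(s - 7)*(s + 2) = s^2 - 5*s - 14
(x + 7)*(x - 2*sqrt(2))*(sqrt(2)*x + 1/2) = sqrt(2)*x^3 - 7*x^2/2 + 7*sqrt(2)*x^2 - 49*x/2 - sqrt(2)*x - 7*sqrt(2)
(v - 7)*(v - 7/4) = v^2 - 35*v/4 + 49/4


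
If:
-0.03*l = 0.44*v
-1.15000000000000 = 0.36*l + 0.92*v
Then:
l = -3.87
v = 0.26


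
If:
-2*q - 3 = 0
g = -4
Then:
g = -4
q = -3/2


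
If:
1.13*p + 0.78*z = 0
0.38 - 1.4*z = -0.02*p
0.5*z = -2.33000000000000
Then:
No Solution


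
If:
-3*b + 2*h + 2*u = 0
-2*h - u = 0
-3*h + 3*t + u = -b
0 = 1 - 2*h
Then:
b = -1/3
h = 1/2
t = 17/18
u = -1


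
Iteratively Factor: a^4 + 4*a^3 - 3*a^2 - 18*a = (a)*(a^3 + 4*a^2 - 3*a - 18) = a*(a + 3)*(a^2 + a - 6) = a*(a + 3)^2*(a - 2)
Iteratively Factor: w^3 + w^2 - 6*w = (w - 2)*(w^2 + 3*w) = w*(w - 2)*(w + 3)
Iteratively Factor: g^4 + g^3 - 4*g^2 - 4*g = (g + 1)*(g^3 - 4*g) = g*(g + 1)*(g^2 - 4) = g*(g - 2)*(g + 1)*(g + 2)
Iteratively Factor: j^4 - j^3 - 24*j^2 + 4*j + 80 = (j + 4)*(j^3 - 5*j^2 - 4*j + 20) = (j + 2)*(j + 4)*(j^2 - 7*j + 10) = (j - 2)*(j + 2)*(j + 4)*(j - 5)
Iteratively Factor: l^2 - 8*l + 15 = (l - 5)*(l - 3)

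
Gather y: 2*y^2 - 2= 2*y^2 - 2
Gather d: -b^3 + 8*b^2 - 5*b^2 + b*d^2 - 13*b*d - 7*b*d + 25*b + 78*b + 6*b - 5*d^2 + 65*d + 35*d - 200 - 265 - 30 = -b^3 + 3*b^2 + 109*b + d^2*(b - 5) + d*(100 - 20*b) - 495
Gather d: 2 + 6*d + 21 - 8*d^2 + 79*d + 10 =-8*d^2 + 85*d + 33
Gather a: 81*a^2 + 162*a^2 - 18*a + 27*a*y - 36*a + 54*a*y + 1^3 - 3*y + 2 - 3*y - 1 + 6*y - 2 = 243*a^2 + a*(81*y - 54)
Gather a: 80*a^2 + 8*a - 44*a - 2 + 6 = 80*a^2 - 36*a + 4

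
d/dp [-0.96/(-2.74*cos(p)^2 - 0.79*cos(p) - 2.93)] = (5.2608*cos(p) + 0.7584)*sin(p)/(2.74*cos(p)^2 + 0.79*cos(p) + 2.93)^2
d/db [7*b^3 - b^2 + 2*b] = 21*b^2 - 2*b + 2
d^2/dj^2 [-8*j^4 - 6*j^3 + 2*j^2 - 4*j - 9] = -96*j^2 - 36*j + 4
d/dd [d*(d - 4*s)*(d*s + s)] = s*(3*d^2 - 8*d*s + 2*d - 4*s)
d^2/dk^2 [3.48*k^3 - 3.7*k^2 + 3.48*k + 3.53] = 20.88*k - 7.4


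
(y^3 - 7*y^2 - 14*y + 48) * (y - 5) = y^4 - 12*y^3 + 21*y^2 + 118*y - 240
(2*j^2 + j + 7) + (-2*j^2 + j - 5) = 2*j + 2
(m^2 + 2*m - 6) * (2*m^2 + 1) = 2*m^4 + 4*m^3 - 11*m^2 + 2*m - 6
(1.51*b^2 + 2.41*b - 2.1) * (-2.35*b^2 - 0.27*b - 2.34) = -3.5485*b^4 - 6.0712*b^3 + 0.750900000000001*b^2 - 5.0724*b + 4.914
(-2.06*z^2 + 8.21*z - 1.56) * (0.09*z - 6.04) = -0.1854*z^3 + 13.1813*z^2 - 49.7288*z + 9.4224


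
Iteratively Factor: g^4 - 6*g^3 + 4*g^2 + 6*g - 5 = (g - 1)*(g^3 - 5*g^2 - g + 5) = (g - 1)^2*(g^2 - 4*g - 5) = (g - 5)*(g - 1)^2*(g + 1)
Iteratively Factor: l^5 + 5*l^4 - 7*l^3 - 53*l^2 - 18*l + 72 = (l + 4)*(l^4 + l^3 - 11*l^2 - 9*l + 18) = (l + 2)*(l + 4)*(l^3 - l^2 - 9*l + 9) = (l - 3)*(l + 2)*(l + 4)*(l^2 + 2*l - 3) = (l - 3)*(l + 2)*(l + 3)*(l + 4)*(l - 1)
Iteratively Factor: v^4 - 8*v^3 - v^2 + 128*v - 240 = (v + 4)*(v^3 - 12*v^2 + 47*v - 60) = (v - 5)*(v + 4)*(v^2 - 7*v + 12) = (v - 5)*(v - 3)*(v + 4)*(v - 4)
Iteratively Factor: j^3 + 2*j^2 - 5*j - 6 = (j + 3)*(j^2 - j - 2) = (j + 1)*(j + 3)*(j - 2)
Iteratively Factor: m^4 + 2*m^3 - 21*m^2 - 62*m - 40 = (m + 1)*(m^3 + m^2 - 22*m - 40) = (m + 1)*(m + 2)*(m^2 - m - 20) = (m - 5)*(m + 1)*(m + 2)*(m + 4)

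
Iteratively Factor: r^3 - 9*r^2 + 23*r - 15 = (r - 1)*(r^2 - 8*r + 15) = (r - 5)*(r - 1)*(r - 3)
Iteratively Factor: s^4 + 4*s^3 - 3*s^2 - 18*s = (s + 3)*(s^3 + s^2 - 6*s) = (s - 2)*(s + 3)*(s^2 + 3*s) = s*(s - 2)*(s + 3)*(s + 3)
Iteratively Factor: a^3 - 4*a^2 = (a - 4)*(a^2) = a*(a - 4)*(a)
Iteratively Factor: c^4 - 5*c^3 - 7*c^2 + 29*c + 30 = (c + 1)*(c^3 - 6*c^2 - c + 30) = (c + 1)*(c + 2)*(c^2 - 8*c + 15) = (c - 3)*(c + 1)*(c + 2)*(c - 5)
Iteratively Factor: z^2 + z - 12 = (z - 3)*(z + 4)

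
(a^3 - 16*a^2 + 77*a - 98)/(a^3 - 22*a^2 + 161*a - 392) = (a - 2)/(a - 8)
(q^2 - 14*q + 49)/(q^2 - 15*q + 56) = (q - 7)/(q - 8)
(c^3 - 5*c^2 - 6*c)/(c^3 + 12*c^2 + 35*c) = (c^2 - 5*c - 6)/(c^2 + 12*c + 35)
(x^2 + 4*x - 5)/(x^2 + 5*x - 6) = (x + 5)/(x + 6)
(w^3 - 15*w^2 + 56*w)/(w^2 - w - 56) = w*(w - 7)/(w + 7)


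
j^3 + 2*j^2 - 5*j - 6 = (j - 2)*(j + 1)*(j + 3)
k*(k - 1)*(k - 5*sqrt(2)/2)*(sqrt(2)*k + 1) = sqrt(2)*k^4 - 4*k^3 - sqrt(2)*k^3 - 5*sqrt(2)*k^2/2 + 4*k^2 + 5*sqrt(2)*k/2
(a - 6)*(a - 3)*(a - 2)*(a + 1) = a^4 - 10*a^3 + 25*a^2 - 36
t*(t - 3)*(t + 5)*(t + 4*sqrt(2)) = t^4 + 2*t^3 + 4*sqrt(2)*t^3 - 15*t^2 + 8*sqrt(2)*t^2 - 60*sqrt(2)*t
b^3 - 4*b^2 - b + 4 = (b - 4)*(b - 1)*(b + 1)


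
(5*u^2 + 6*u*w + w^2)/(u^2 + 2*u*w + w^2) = (5*u + w)/(u + w)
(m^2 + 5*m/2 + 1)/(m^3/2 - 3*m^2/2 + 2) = (2*m^2 + 5*m + 2)/(m^3 - 3*m^2 + 4)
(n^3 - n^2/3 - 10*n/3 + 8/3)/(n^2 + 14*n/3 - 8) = (n^2 + n - 2)/(n + 6)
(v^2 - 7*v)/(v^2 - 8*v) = (v - 7)/(v - 8)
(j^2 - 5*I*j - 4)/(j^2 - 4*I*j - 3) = (j - 4*I)/(j - 3*I)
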